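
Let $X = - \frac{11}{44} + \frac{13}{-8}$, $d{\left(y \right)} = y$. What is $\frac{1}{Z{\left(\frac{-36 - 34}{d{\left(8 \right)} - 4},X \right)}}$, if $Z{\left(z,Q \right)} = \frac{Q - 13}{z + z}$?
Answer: $\frac{40}{17} \approx 2.3529$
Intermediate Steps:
$X = - \frac{15}{8}$ ($X = \left(-11\right) \frac{1}{44} + 13 \left(- \frac{1}{8}\right) = - \frac{1}{4} - \frac{13}{8} = - \frac{15}{8} \approx -1.875$)
$Z{\left(z,Q \right)} = \frac{-13 + Q}{2 z}$
$\frac{1}{Z{\left(\frac{-36 - 34}{d{\left(8 \right)} - 4},X \right)}} = \frac{1}{\frac{1}{2} \frac{1}{\left(-36 - 34\right) \frac{1}{8 - 4}} \left(-13 - \frac{15}{8}\right)} = \frac{1}{\frac{1}{2} \frac{1}{\left(-70\right) \frac{1}{4}} \left(- \frac{119}{8}\right)} = \frac{1}{\frac{1}{2} \frac{1}{- \frac{35}{2}} \left(- \frac{119}{8}\right)} = \frac{1}{\frac{1}{2} \left(- \frac{2}{35}\right) \left(- \frac{119}{8}\right)} = \frac{1}{\frac{17}{40}} = \frac{40}{17}$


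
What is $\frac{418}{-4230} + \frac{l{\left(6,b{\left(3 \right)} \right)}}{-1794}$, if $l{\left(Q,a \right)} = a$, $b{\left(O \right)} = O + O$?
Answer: $- \frac{64606}{632385} \approx -0.10216$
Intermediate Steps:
$b{\left(O \right)} = 2 O$
$\frac{418}{-4230} + \frac{l{\left(6,b{\left(3 \right)} \right)}}{-1794} = \frac{418}{-4230} + \frac{2 \cdot 3}{-1794} = 418 \left(- \frac{1}{4230}\right) + 6 \left(- \frac{1}{1794}\right) = - \frac{209}{2115} - \frac{1}{299} = - \frac{64606}{632385}$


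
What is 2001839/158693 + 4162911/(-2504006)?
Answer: 4351992031711/397368224158 ≈ 10.952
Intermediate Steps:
2001839/158693 + 4162911/(-2504006) = 2001839*(1/158693) + 4162911*(-1/2504006) = 2001839/158693 - 4162911/2504006 = 4351992031711/397368224158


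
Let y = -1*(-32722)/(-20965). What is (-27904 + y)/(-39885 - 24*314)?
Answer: 53185462/90380115 ≈ 0.58846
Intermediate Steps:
y = -32722/20965 (y = 32722*(-1/20965) = -32722/20965 ≈ -1.5608)
(-27904 + y)/(-39885 - 24*314) = (-27904 - 32722/20965)/(-39885 - 24*314) = -585040082/(20965*(-39885 - 7536)) = -585040082/20965/(-47421) = -585040082/20965*(-1/47421) = 53185462/90380115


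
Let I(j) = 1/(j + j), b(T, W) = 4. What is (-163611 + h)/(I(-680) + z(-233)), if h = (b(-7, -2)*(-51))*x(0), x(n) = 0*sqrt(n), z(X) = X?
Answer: 24723440/35209 ≈ 702.19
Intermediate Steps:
x(n) = 0
I(j) = 1/(2*j)
h = 0 (h = (4*(-51))*0 = -204*0 = 0)
(-163611 + h)/(I(-680) + z(-233)) = (-163611 + 0)/((1/2)/(-680) - 233) = -163611/((1/2)*(-1/680) - 233) = -163611/(-1/1360 - 233) = -163611/(-316881/1360) = -163611*(-1360/316881) = 24723440/35209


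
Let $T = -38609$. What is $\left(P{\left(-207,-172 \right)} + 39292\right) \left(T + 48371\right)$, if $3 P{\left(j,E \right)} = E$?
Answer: $383008816$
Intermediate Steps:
$P{\left(j,E \right)} = \frac{E}{3}$
$\left(P{\left(-207,-172 \right)} + 39292\right) \left(T + 48371\right) = \left(\frac{1}{3} \left(-172\right) + 39292\right) \left(-38609 + 48371\right) = \left(- \frac{172}{3} + 39292\right) 9762 = \frac{117704}{3} \cdot 9762 = 383008816$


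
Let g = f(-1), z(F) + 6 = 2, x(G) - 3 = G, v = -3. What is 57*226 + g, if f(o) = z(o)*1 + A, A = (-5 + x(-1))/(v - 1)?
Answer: 51515/4 ≈ 12879.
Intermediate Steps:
x(G) = 3 + G
z(F) = -4 (z(F) = -6 + 2 = -4)
A = 3/4 (A = (-5 + (3 - 1))/(-3 - 1) = (-5 + 2)/(-4) = -3*(-1/4) = 3/4 ≈ 0.75000)
f(o) = -13/4 (f(o) = -4*1 + 3/4 = -4 + 3/4 = -13/4)
g = -13/4 ≈ -3.2500
57*226 + g = 57*226 - 13/4 = 12882 - 13/4 = 51515/4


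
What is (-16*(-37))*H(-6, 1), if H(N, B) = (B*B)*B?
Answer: 592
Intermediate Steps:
H(N, B) = B**3 (H(N, B) = B**2*B = B**3)
(-16*(-37))*H(-6, 1) = -16*(-37)*1**3 = 592*1 = 592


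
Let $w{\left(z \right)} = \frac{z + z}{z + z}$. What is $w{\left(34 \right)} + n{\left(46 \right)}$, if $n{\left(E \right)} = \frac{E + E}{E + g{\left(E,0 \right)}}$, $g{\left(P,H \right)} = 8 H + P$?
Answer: $2$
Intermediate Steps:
$g{\left(P,H \right)} = P + 8 H$
$w{\left(z \right)} = 1$ ($w{\left(z \right)} = \frac{2 z}{2 z} = 2 z \frac{1}{2 z} = 1$)
$n{\left(E \right)} = 1$ ($n{\left(E \right)} = \frac{E + E}{E + \left(E + 8 \cdot 0\right)} = \frac{2 E}{E + \left(E + 0\right)} = \frac{2 E}{E + E} = \frac{2 E}{2 E} = 2 E \frac{1}{2 E} = 1$)
$w{\left(34 \right)} + n{\left(46 \right)} = 1 + 1 = 2$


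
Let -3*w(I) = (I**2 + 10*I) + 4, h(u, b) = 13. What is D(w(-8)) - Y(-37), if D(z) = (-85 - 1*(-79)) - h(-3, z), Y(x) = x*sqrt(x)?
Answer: -19 + 37*I*sqrt(37) ≈ -19.0 + 225.06*I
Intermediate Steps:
Y(x) = x**(3/2)
w(I) = -4/3 - 10*I/3 - I**2/3 (w(I) = -((I**2 + 10*I) + 4)/3 = -(4 + I**2 + 10*I)/3 = -4/3 - 10*I/3 - I**2/3)
D(z) = -19 (D(z) = (-85 - 1*(-79)) - 1*13 = (-85 + 79) - 13 = -6 - 13 = -19)
D(w(-8)) - Y(-37) = -19 - (-37)**(3/2) = -19 - (-37)*I*sqrt(37) = -19 + 37*I*sqrt(37)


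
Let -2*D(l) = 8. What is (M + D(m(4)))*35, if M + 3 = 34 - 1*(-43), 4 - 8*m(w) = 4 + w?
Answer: 2450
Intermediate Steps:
m(w) = -w/8 (m(w) = 1/2 - (4 + w)/8 = 1/2 + (-1/2 - w/8) = -w/8)
M = 74 (M = -3 + (34 - 1*(-43)) = -3 + (34 + 43) = -3 + 77 = 74)
D(l) = -4 (D(l) = -1/2*8 = -4)
(M + D(m(4)))*35 = (74 - 4)*35 = 70*35 = 2450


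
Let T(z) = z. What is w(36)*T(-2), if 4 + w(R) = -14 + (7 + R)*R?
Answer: -3060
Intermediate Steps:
w(R) = -18 + R*(7 + R) (w(R) = -4 + (-14 + (7 + R)*R) = -4 + (-14 + R*(7 + R)) = -18 + R*(7 + R))
w(36)*T(-2) = (-18 + 36**2 + 7*36)*(-2) = (-18 + 1296 + 252)*(-2) = 1530*(-2) = -3060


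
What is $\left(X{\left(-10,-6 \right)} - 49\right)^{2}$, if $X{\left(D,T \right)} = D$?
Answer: $3481$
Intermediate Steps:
$\left(X{\left(-10,-6 \right)} - 49\right)^{2} = \left(-10 - 49\right)^{2} = \left(-59\right)^{2} = 3481$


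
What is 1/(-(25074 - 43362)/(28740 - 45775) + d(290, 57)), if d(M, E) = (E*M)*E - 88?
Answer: 17035/16049029982 ≈ 1.0614e-6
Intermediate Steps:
d(M, E) = -88 + M*E² (d(M, E) = M*E² - 88 = -88 + M*E²)
1/(-(25074 - 43362)/(28740 - 45775) + d(290, 57)) = 1/(-(25074 - 43362)/(28740 - 45775) + (-88 + 290*57²)) = 1/(-(-18288)/(-17035) + (-88 + 290*3249)) = 1/(-(-18288)*(-1)/17035 + (-88 + 942210)) = 1/(-1*18288/17035 + 942122) = 1/(-18288/17035 + 942122) = 1/(16049029982/17035) = 17035/16049029982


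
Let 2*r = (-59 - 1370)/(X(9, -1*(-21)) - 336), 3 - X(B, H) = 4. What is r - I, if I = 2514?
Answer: -1693007/674 ≈ -2511.9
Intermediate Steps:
X(B, H) = -1 (X(B, H) = 3 - 1*4 = 3 - 4 = -1)
r = 1429/674 (r = ((-59 - 1370)/(-1 - 336))/2 = (-1429/(-337))/2 = (-1429*(-1/337))/2 = (½)*(1429/337) = 1429/674 ≈ 2.1202)
r - I = 1429/674 - 1*2514 = 1429/674 - 2514 = -1693007/674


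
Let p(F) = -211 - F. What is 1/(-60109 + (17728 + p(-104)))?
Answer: -1/42488 ≈ -2.3536e-5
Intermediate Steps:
1/(-60109 + (17728 + p(-104))) = 1/(-60109 + (17728 + (-211 - 1*(-104)))) = 1/(-60109 + (17728 + (-211 + 104))) = 1/(-60109 + (17728 - 107)) = 1/(-60109 + 17621) = 1/(-42488) = -1/42488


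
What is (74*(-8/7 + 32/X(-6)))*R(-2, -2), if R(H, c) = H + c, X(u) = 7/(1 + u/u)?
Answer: -2368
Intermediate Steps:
X(u) = 7/2 (X(u) = 7/(1 + 1) = 7/2)
(74*(-8/7 + 32/X(-6)))*R(-2, -2) = (74*(-8/7 + 32/(7/2)))*(-2 - 2) = (74*(-8*1/7 + 32*(2/7)))*(-4) = (74*(-8/7 + 64/7))*(-4) = (74*8)*(-4) = 592*(-4) = -2368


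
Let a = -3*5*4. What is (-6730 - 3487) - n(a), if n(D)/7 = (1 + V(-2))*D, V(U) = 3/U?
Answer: -10427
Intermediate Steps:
a = -60 (a = -15*4 = -60)
n(D) = -7*D/2 (n(D) = 7*((1 + 3/(-2))*D) = 7*((1 + 3*(-½))*D) = 7*((1 - 3/2)*D) = 7*(-D/2) = -7*D/2)
(-6730 - 3487) - n(a) = (-6730 - 3487) - (-7)*(-60)/2 = -10217 - 1*210 = -10217 - 210 = -10427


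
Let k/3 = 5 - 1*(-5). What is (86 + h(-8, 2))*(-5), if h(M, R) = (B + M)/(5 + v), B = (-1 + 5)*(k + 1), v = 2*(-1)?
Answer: -1870/3 ≈ -623.33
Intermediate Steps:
v = -2
k = 30 (k = 3*(5 - 1*(-5)) = 3*(5 + 5) = 3*10 = 30)
B = 124 (B = (-1 + 5)*(30 + 1) = 4*31 = 124)
h(M, R) = 124/3 + M/3 (h(M, R) = (124 + M)/(5 - 2) = (124 + M)/3 = (124 + M)*(1/3) = 124/3 + M/3)
(86 + h(-8, 2))*(-5) = (86 + (124/3 + (1/3)*(-8)))*(-5) = (86 + (124/3 - 8/3))*(-5) = (86 + 116/3)*(-5) = (374/3)*(-5) = -1870/3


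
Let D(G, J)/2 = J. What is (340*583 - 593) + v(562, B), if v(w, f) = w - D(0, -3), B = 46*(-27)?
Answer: 198195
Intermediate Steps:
B = -1242
D(G, J) = 2*J
v(w, f) = 6 + w (v(w, f) = w - 2*(-3) = w - 1*(-6) = w + 6 = 6 + w)
(340*583 - 593) + v(562, B) = (340*583 - 593) + (6 + 562) = (198220 - 593) + 568 = 197627 + 568 = 198195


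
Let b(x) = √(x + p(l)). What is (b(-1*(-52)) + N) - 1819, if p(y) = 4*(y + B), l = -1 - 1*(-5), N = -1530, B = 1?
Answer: -3349 + 6*√2 ≈ -3340.5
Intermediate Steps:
l = 4 (l = -1 + 5 = 4)
p(y) = 4 + 4*y (p(y) = 4*(y + 1) = 4*(1 + y) = 4 + 4*y)
b(x) = √(20 + x) (b(x) = √(x + (4 + 4*4)) = √(x + (4 + 16)) = √(x + 20) = √(20 + x))
(b(-1*(-52)) + N) - 1819 = (√(20 - 1*(-52)) - 1530) - 1819 = (√(20 + 52) - 1530) - 1819 = (√72 - 1530) - 1819 = (6*√2 - 1530) - 1819 = (-1530 + 6*√2) - 1819 = -3349 + 6*√2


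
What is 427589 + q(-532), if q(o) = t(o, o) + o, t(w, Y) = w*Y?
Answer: 710081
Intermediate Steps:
t(w, Y) = Y*w
q(o) = o + o² (q(o) = o*o + o = o² + o = o + o²)
427589 + q(-532) = 427589 - 532*(1 - 532) = 427589 - 532*(-531) = 427589 + 282492 = 710081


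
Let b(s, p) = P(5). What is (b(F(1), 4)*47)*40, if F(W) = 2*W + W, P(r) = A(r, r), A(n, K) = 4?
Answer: 7520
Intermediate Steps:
P(r) = 4
F(W) = 3*W
b(s, p) = 4
(b(F(1), 4)*47)*40 = (4*47)*40 = 188*40 = 7520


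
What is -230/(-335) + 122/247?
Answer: 19536/16549 ≈ 1.1805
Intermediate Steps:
-230/(-335) + 122/247 = -230*(-1/335) + 122*(1/247) = 46/67 + 122/247 = 19536/16549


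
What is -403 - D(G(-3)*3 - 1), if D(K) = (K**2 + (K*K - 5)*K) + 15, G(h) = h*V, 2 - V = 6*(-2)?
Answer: 2031201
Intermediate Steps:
V = 14 (V = 2 - 6*(-2) = 2 - 1*(-12) = 2 + 12 = 14)
G(h) = 14*h (G(h) = h*14 = 14*h)
D(K) = 15 + K**2 + K*(-5 + K**2) (D(K) = (K**2 + (K**2 - 5)*K) + 15 = (K**2 + (-5 + K**2)*K) + 15 = (K**2 + K*(-5 + K**2)) + 15 = 15 + K**2 + K*(-5 + K**2))
-403 - D(G(-3)*3 - 1) = -403 - (15 + ((14*(-3))*3 - 1)**2 + ((14*(-3))*3 - 1)**3 - 5*((14*(-3))*3 - 1)) = -403 - (15 + (-42*3 - 1)**2 + (-42*3 - 1)**3 - 5*(-42*3 - 1)) = -403 - (15 + (-126 - 1)**2 + (-126 - 1)**3 - 5*(-126 - 1)) = -403 - (15 + (-127)**2 + (-127)**3 - 5*(-127)) = -403 - (15 + 16129 - 2048383 + 635) = -403 - 1*(-2031604) = -403 + 2031604 = 2031201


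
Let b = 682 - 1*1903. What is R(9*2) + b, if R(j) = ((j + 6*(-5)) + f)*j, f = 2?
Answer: -1401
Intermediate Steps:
R(j) = j*(-28 + j) (R(j) = ((j + 6*(-5)) + 2)*j = ((j - 30) + 2)*j = ((-30 + j) + 2)*j = (-28 + j)*j = j*(-28 + j))
b = -1221 (b = 682 - 1903 = -1221)
R(9*2) + b = (9*2)*(-28 + 9*2) - 1221 = 18*(-28 + 18) - 1221 = 18*(-10) - 1221 = -180 - 1221 = -1401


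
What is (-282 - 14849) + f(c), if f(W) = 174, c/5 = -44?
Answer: -14957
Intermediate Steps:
c = -220 (c = 5*(-44) = -220)
(-282 - 14849) + f(c) = (-282 - 14849) + 174 = -15131 + 174 = -14957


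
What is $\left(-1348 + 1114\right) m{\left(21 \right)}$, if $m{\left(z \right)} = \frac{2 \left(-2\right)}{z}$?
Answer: $\frac{312}{7} \approx 44.571$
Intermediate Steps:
$m{\left(z \right)} = - \frac{4}{z}$
$\left(-1348 + 1114\right) m{\left(21 \right)} = \left(-1348 + 1114\right) \left(- \frac{4}{21}\right) = - 234 \left(\left(-4\right) \frac{1}{21}\right) = \left(-234\right) \left(- \frac{4}{21}\right) = \frac{312}{7}$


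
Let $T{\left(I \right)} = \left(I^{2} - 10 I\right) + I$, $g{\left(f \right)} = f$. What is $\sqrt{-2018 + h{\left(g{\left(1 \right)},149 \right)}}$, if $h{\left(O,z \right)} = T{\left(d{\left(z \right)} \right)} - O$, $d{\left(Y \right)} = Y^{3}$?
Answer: $73 \sqrt{2053386529} \approx 3.3079 \cdot 10^{6}$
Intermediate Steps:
$T{\left(I \right)} = I^{2} - 9 I$
$h{\left(O,z \right)} = - O + z^{3} \left(-9 + z^{3}\right)$ ($h{\left(O,z \right)} = z^{3} \left(-9 + z^{3}\right) - O = - O + z^{3} \left(-9 + z^{3}\right)$)
$\sqrt{-2018 + h{\left(g{\left(1 \right)},149 \right)}} = \sqrt{-2018 - \left(1 - 149^{3} \left(-9 + 149^{3}\right)\right)} = \sqrt{-2018 - \left(1 - 3307949 \left(-9 + 3307949\right)\right)} = \sqrt{-2018 + \left(-1 + 3307949 \cdot 3307940\right)} = \sqrt{-2018 + \left(-1 + 10942496815060\right)} = \sqrt{-2018 + 10942496815059} = \sqrt{10942496813041} = 73 \sqrt{2053386529}$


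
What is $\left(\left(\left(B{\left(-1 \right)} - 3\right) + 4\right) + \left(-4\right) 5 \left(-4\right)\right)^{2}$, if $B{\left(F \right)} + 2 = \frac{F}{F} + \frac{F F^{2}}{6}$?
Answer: $\frac{229441}{36} \approx 6373.4$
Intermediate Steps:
$B{\left(F \right)} = -1 + \frac{F^{3}}{6}$ ($B{\left(F \right)} = -2 + \left(\frac{F}{F} + \frac{F F^{2}}{6}\right) = -2 + \left(1 + F^{3} \cdot \frac{1}{6}\right) = -2 + \left(1 + \frac{F^{3}}{6}\right) = -1 + \frac{F^{3}}{6}$)
$\left(\left(\left(B{\left(-1 \right)} - 3\right) + 4\right) + \left(-4\right) 5 \left(-4\right)\right)^{2} = \left(\left(\left(\left(-1 + \frac{\left(-1\right)^{3}}{6}\right) - 3\right) + 4\right) + \left(-4\right) 5 \left(-4\right)\right)^{2} = \left(\left(\left(\left(-1 + \frac{1}{6} \left(-1\right)\right) - 3\right) + 4\right) - -80\right)^{2} = \left(\left(\left(\left(-1 - \frac{1}{6}\right) - 3\right) + 4\right) + 80\right)^{2} = \left(\left(\left(- \frac{7}{6} - 3\right) + 4\right) + 80\right)^{2} = \left(\left(- \frac{25}{6} + 4\right) + 80\right)^{2} = \left(- \frac{1}{6} + 80\right)^{2} = \left(\frac{479}{6}\right)^{2} = \frac{229441}{36}$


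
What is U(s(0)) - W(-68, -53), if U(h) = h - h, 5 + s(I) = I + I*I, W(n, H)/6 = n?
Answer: 408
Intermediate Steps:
W(n, H) = 6*n
s(I) = -5 + I + I**2 (s(I) = -5 + (I + I*I) = -5 + (I + I**2) = -5 + I + I**2)
U(h) = 0
U(s(0)) - W(-68, -53) = 0 - 6*(-68) = 0 - 1*(-408) = 0 + 408 = 408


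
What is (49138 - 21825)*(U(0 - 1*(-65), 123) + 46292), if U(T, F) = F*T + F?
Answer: 1486100330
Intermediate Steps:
U(T, F) = F + F*T
(49138 - 21825)*(U(0 - 1*(-65), 123) + 46292) = (49138 - 21825)*(123*(1 + (0 - 1*(-65))) + 46292) = 27313*(123*(1 + (0 + 65)) + 46292) = 27313*(123*(1 + 65) + 46292) = 27313*(123*66 + 46292) = 27313*(8118 + 46292) = 27313*54410 = 1486100330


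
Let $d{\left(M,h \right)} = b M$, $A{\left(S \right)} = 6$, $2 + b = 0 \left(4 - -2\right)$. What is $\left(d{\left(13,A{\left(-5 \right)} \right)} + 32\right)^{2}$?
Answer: $36$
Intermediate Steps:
$b = -2$ ($b = -2 + 0 \left(4 - -2\right) = -2 + 0 \left(4 + 2\right) = -2 + 0 \cdot 6 = -2 + 0 = -2$)
$d{\left(M,h \right)} = - 2 M$
$\left(d{\left(13,A{\left(-5 \right)} \right)} + 32\right)^{2} = \left(\left(-2\right) 13 + 32\right)^{2} = \left(-26 + 32\right)^{2} = 6^{2} = 36$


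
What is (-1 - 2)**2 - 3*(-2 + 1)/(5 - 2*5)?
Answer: 42/5 ≈ 8.4000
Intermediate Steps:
(-1 - 2)**2 - 3*(-2 + 1)/(5 - 2*5) = (-3)**2 - (-3)/(5 - 10) = 9 - (-3)/(-5) = 9 - (-3)*(-1)/5 = 9 - 3*1/5 = 9 - 3/5 = 42/5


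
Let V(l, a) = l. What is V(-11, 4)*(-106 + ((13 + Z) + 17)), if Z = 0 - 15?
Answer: 1001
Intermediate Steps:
Z = -15
V(-11, 4)*(-106 + ((13 + Z) + 17)) = -11*(-106 + ((13 - 15) + 17)) = -11*(-106 + (-2 + 17)) = -11*(-106 + 15) = -11*(-91) = 1001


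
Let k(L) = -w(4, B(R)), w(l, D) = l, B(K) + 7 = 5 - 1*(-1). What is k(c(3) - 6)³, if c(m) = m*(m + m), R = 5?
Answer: -64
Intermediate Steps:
B(K) = -1 (B(K) = -7 + (5 - 1*(-1)) = -7 + (5 + 1) = -7 + 6 = -1)
c(m) = 2*m² (c(m) = m*(2*m) = 2*m²)
k(L) = -4 (k(L) = -1*4 = -4)
k(c(3) - 6)³ = (-4)³ = -64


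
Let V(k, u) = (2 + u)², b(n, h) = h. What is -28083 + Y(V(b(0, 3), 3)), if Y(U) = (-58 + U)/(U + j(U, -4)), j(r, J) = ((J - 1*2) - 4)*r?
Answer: -2106214/75 ≈ -28083.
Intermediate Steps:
j(r, J) = r*(-6 + J) (j(r, J) = ((J - 2) - 4)*r = ((-2 + J) - 4)*r = (-6 + J)*r = r*(-6 + J))
Y(U) = -(-58 + U)/(9*U) (Y(U) = (-58 + U)/(U + U*(-6 - 4)) = (-58 + U)/(U + U*(-10)) = (-58 + U)/(U - 10*U) = (-58 + U)/((-9*U)) = (-58 + U)*(-1/(9*U)) = -(-58 + U)/(9*U))
-28083 + Y(V(b(0, 3), 3)) = -28083 + (58 - (2 + 3)²)/(9*((2 + 3)²)) = -28083 + (58 - 1*5²)/(9*(5²)) = -28083 + (⅑)*(58 - 1*25)/25 = -28083 + (⅑)*(1/25)*(58 - 25) = -28083 + (⅑)*(1/25)*33 = -28083 + 11/75 = -2106214/75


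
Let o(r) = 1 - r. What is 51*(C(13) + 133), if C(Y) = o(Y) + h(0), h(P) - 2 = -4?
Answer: 6069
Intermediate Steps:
h(P) = -2 (h(P) = 2 - 4 = -2)
C(Y) = -1 - Y (C(Y) = (1 - Y) - 2 = -1 - Y)
51*(C(13) + 133) = 51*((-1 - 1*13) + 133) = 51*((-1 - 13) + 133) = 51*(-14 + 133) = 51*119 = 6069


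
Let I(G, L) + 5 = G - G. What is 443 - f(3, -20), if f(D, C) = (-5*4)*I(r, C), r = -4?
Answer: 343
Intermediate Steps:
I(G, L) = -5 (I(G, L) = -5 + (G - G) = -5 + 0 = -5)
f(D, C) = 100 (f(D, C) = -5*4*(-5) = -20*(-5) = 100)
443 - f(3, -20) = 443 - 1*100 = 443 - 100 = 343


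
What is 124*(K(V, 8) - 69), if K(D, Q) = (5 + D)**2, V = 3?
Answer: -620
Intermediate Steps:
124*(K(V, 8) - 69) = 124*((5 + 3)**2 - 69) = 124*(8**2 - 69) = 124*(64 - 69) = 124*(-5) = -620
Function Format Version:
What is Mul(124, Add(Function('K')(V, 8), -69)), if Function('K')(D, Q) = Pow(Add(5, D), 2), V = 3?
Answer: -620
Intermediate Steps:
Mul(124, Add(Function('K')(V, 8), -69)) = Mul(124, Add(Pow(Add(5, 3), 2), -69)) = Mul(124, Add(Pow(8, 2), -69)) = Mul(124, Add(64, -69)) = Mul(124, -5) = -620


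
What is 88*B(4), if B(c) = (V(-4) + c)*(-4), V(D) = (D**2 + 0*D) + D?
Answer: -5632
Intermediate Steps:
V(D) = D + D**2 (V(D) = (D**2 + 0) + D = D**2 + D = D + D**2)
B(c) = -48 - 4*c (B(c) = (-4*(1 - 4) + c)*(-4) = (-4*(-3) + c)*(-4) = (12 + c)*(-4) = -48 - 4*c)
88*B(4) = 88*(-48 - 4*4) = 88*(-48 - 16) = 88*(-64) = -5632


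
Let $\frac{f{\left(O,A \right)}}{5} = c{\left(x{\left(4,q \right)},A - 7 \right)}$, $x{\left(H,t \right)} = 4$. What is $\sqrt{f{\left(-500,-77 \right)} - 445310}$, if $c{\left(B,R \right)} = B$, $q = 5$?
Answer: $i \sqrt{445290} \approx 667.3 i$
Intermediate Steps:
$f{\left(O,A \right)} = 20$ ($f{\left(O,A \right)} = 5 \cdot 4 = 20$)
$\sqrt{f{\left(-500,-77 \right)} - 445310} = \sqrt{20 - 445310} = \sqrt{-445290} = i \sqrt{445290}$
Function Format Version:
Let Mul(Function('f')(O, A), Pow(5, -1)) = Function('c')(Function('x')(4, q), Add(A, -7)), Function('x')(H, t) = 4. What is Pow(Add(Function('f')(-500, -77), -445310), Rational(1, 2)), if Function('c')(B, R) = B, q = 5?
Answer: Mul(I, Pow(445290, Rational(1, 2))) ≈ Mul(667.30, I)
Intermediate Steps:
Function('f')(O, A) = 20 (Function('f')(O, A) = Mul(5, 4) = 20)
Pow(Add(Function('f')(-500, -77), -445310), Rational(1, 2)) = Pow(Add(20, -445310), Rational(1, 2)) = Pow(-445290, Rational(1, 2)) = Mul(I, Pow(445290, Rational(1, 2)))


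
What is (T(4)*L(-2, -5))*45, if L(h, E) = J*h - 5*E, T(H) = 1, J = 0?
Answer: 1125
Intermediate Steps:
L(h, E) = -5*E (L(h, E) = 0*h - 5*E = 0 - 5*E = -5*E)
(T(4)*L(-2, -5))*45 = (1*(-5*(-5)))*45 = (1*25)*45 = 25*45 = 1125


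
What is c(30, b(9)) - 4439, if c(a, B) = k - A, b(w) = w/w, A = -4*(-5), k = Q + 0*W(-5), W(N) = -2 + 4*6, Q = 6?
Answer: -4453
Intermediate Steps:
W(N) = 22 (W(N) = -2 + 24 = 22)
k = 6 (k = 6 + 0*22 = 6 + 0 = 6)
A = 20
b(w) = 1
c(a, B) = -14 (c(a, B) = 6 - 1*20 = 6 - 20 = -14)
c(30, b(9)) - 4439 = -14 - 4439 = -4453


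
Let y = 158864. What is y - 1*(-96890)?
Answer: 255754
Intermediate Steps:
y - 1*(-96890) = 158864 - 1*(-96890) = 158864 + 96890 = 255754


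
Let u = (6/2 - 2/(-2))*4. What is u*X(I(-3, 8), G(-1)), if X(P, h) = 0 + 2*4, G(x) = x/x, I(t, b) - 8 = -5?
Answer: 128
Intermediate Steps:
I(t, b) = 3 (I(t, b) = 8 - 5 = 3)
u = 16 (u = (6*(½) - 2*(-½))*4 = (3 + 1)*4 = 4*4 = 16)
G(x) = 1
X(P, h) = 8 (X(P, h) = 0 + 8 = 8)
u*X(I(-3, 8), G(-1)) = 16*8 = 128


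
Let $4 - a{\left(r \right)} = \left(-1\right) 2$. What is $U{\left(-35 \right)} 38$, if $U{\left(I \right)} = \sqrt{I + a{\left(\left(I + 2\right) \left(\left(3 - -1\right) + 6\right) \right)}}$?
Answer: $38 i \sqrt{29} \approx 204.64 i$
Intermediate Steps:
$a{\left(r \right)} = 6$ ($a{\left(r \right)} = 4 - \left(-1\right) 2 = 4 - -2 = 4 + 2 = 6$)
$U{\left(I \right)} = \sqrt{6 + I}$ ($U{\left(I \right)} = \sqrt{I + 6} = \sqrt{6 + I}$)
$U{\left(-35 \right)} 38 = \sqrt{6 - 35} \cdot 38 = \sqrt{-29} \cdot 38 = i \sqrt{29} \cdot 38 = 38 i \sqrt{29}$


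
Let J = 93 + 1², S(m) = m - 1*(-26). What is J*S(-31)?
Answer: -470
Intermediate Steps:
S(m) = 26 + m (S(m) = m + 26 = 26 + m)
J = 94 (J = 93 + 1 = 94)
J*S(-31) = 94*(26 - 31) = 94*(-5) = -470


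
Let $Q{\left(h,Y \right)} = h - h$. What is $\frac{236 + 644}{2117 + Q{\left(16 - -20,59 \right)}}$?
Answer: $\frac{880}{2117} \approx 0.41568$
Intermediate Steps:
$Q{\left(h,Y \right)} = 0$
$\frac{236 + 644}{2117 + Q{\left(16 - -20,59 \right)}} = \frac{236 + 644}{2117 + 0} = \frac{880}{2117}$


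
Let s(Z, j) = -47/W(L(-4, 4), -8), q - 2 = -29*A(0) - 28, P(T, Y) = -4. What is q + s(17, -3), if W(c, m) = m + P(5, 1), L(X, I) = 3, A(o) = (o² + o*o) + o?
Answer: -265/12 ≈ -22.083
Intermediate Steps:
A(o) = o + 2*o² (A(o) = (o² + o²) + o = 2*o² + o = o + 2*o²)
q = -26 (q = 2 + (-0*(1 + 2*0) - 28) = 2 + (-0*(1 + 0) - 28) = 2 + (-0 - 28) = 2 + (-29*0 - 28) = 2 + (0 - 28) = 2 - 28 = -26)
W(c, m) = -4 + m (W(c, m) = m - 4 = -4 + m)
s(Z, j) = 47/12 (s(Z, j) = -47/(-4 - 8) = -47/(-12) = -47*(-1/12) = 47/12)
q + s(17, -3) = -26 + 47/12 = -265/12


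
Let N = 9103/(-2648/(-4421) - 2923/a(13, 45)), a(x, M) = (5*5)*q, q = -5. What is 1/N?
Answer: 13253583/5030545375 ≈ 0.0026346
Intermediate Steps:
a(x, M) = -125 (a(x, M) = (5*5)*(-5) = 25*(-5) = -125)
N = 5030545375/13253583 (N = 9103/(-2648/(-4421) - 2923/(-125)) = 9103/(-2648*(-1/4421) - 2923*(-1/125)) = 9103/(2648/4421 + 2923/125) = 9103/(13253583/552625) = 9103*(552625/13253583) = 5030545375/13253583 ≈ 379.56)
1/N = 1/(5030545375/13253583) = 13253583/5030545375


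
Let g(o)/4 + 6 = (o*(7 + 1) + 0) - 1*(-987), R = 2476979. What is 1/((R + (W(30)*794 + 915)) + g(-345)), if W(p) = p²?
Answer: 1/3185378 ≈ 3.1393e-7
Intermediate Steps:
g(o) = 3924 + 32*o (g(o) = -24 + 4*((o*(7 + 1) + 0) - 1*(-987)) = -24 + 4*((o*8 + 0) + 987) = -24 + 4*((8*o + 0) + 987) = -24 + 4*(8*o + 987) = -24 + 4*(987 + 8*o) = -24 + (3948 + 32*o) = 3924 + 32*o)
1/((R + (W(30)*794 + 915)) + g(-345)) = 1/((2476979 + (30²*794 + 915)) + (3924 + 32*(-345))) = 1/((2476979 + (900*794 + 915)) + (3924 - 11040)) = 1/((2476979 + (714600 + 915)) - 7116) = 1/((2476979 + 715515) - 7116) = 1/(3192494 - 7116) = 1/3185378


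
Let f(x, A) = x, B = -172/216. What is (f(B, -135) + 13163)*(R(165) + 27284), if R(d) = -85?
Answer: 19331934041/54 ≈ 3.5800e+8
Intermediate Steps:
B = -43/54 (B = -172*1/216 = -43/54 ≈ -0.79630)
(f(B, -135) + 13163)*(R(165) + 27284) = (-43/54 + 13163)*(-85 + 27284) = (710759/54)*27199 = 19331934041/54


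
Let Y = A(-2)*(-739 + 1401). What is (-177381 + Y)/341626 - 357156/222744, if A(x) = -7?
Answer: -3386594267/1585315453 ≈ -2.1362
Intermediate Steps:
Y = -4634 (Y = -7*(-739 + 1401) = -7*662 = -4634)
(-177381 + Y)/341626 - 357156/222744 = (-177381 - 4634)/341626 - 357156/222744 = -182015*1/341626 - 357156*1/222744 = -182015/341626 - 29763/18562 = -3386594267/1585315453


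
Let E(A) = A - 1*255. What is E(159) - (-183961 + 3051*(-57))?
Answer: 357772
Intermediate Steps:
E(A) = -255 + A (E(A) = A - 255 = -255 + A)
E(159) - (-183961 + 3051*(-57)) = (-255 + 159) - (-183961 + 3051*(-57)) = -96 - (-183961 - 173907) = -96 - 1*(-357868) = -96 + 357868 = 357772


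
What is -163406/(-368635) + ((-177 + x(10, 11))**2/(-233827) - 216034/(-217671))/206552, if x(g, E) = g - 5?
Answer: 858947748392689062497/1937720821229243514420 ≈ 0.44328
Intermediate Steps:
x(g, E) = -5 + g
-163406/(-368635) + ((-177 + x(10, 11))**2/(-233827) - 216034/(-217671))/206552 = -163406/(-368635) + ((-177 + (-5 + 10))**2/(-233827) - 216034/(-217671))/206552 = -163406*(-1/368635) + ((-177 + 5)**2*(-1/233827) - 216034*(-1/217671))*(1/206552) = 163406/368635 + ((-172)**2*(-1/233827) + 216034/217671)*(1/206552) = 163406/368635 + (29584*(-1/233827) + 216034/217671)*(1/206552) = 163406/368635 + (-29584/233827 + 216034/217671)*(1/206552) = 163406/368635 + (44075003254/50897356917)*(1/206552) = 163406/368635 + 22037501627/5256475432960092 = 858947748392689062497/1937720821229243514420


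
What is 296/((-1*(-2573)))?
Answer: 296/2573 ≈ 0.11504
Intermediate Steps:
296/((-1*(-2573))) = 296/2573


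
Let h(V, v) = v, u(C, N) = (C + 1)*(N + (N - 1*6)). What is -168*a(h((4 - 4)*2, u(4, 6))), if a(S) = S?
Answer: -5040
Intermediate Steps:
u(C, N) = (1 + C)*(-6 + 2*N) (u(C, N) = (1 + C)*(N + (N - 6)) = (1 + C)*(N + (-6 + N)) = (1 + C)*(-6 + 2*N))
-168*a(h((4 - 4)*2, u(4, 6))) = -168*(-6 - 6*4 + 2*6 + 2*4*6) = -168*(-6 - 24 + 12 + 48) = -168*30 = -5040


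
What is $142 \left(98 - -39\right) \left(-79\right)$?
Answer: $-1536866$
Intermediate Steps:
$142 \left(98 - -39\right) \left(-79\right) = 142 \left(98 + 39\right) \left(-79\right) = 142 \cdot 137 \left(-79\right) = 19454 \left(-79\right) = -1536866$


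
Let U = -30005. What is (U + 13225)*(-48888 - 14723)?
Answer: 1067392580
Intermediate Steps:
(U + 13225)*(-48888 - 14723) = (-30005 + 13225)*(-48888 - 14723) = -16780*(-63611) = 1067392580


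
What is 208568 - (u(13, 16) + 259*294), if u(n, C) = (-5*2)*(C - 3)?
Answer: 132552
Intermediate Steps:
u(n, C) = 30 - 10*C (u(n, C) = -10*(-3 + C) = 30 - 10*C)
208568 - (u(13, 16) + 259*294) = 208568 - ((30 - 10*16) + 259*294) = 208568 - ((30 - 160) + 76146) = 208568 - (-130 + 76146) = 208568 - 1*76016 = 208568 - 76016 = 132552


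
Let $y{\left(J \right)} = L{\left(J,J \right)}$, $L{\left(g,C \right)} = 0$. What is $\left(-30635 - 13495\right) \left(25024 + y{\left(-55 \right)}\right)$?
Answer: $-1104309120$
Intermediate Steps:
$y{\left(J \right)} = 0$
$\left(-30635 - 13495\right) \left(25024 + y{\left(-55 \right)}\right) = \left(-30635 - 13495\right) \left(25024 + 0\right) = \left(-44130\right) 25024 = -1104309120$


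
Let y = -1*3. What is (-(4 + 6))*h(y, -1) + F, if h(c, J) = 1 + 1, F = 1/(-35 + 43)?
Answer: -159/8 ≈ -19.875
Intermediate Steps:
F = ⅛ (F = 1/8 = ⅛ ≈ 0.12500)
y = -3
h(c, J) = 2
(-(4 + 6))*h(y, -1) + F = -(4 + 6)*2 + ⅛ = -1*10*2 + ⅛ = -10*2 + ⅛ = -20 + ⅛ = -159/8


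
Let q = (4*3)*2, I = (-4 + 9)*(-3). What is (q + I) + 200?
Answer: 209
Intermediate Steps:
I = -15 (I = 5*(-3) = -15)
q = 24 (q = 12*2 = 24)
(q + I) + 200 = (24 - 15) + 200 = 9 + 200 = 209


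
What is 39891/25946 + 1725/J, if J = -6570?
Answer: 3622117/2841087 ≈ 1.2749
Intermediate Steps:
39891/25946 + 1725/J = 39891/25946 + 1725/(-6570) = 39891*(1/25946) + 1725*(-1/6570) = 39891/25946 - 115/438 = 3622117/2841087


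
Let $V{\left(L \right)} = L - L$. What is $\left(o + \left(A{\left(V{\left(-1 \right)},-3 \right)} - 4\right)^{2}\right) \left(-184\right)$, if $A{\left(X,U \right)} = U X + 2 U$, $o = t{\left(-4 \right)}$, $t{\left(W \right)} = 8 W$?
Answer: $-12512$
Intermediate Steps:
$V{\left(L \right)} = 0$
$o = -32$ ($o = 8 \left(-4\right) = -32$)
$A{\left(X,U \right)} = 2 U + U X$
$\left(o + \left(A{\left(V{\left(-1 \right)},-3 \right)} - 4\right)^{2}\right) \left(-184\right) = \left(-32 + \left(- 3 \left(2 + 0\right) - 4\right)^{2}\right) \left(-184\right) = \left(-32 + \left(\left(-3\right) 2 - 4\right)^{2}\right) \left(-184\right) = \left(-32 + \left(-6 - 4\right)^{2}\right) \left(-184\right) = \left(-32 + \left(-10\right)^{2}\right) \left(-184\right) = \left(-32 + 100\right) \left(-184\right) = 68 \left(-184\right) = -12512$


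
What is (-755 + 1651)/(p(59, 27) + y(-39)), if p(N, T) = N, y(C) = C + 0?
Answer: 224/5 ≈ 44.800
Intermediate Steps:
y(C) = C
(-755 + 1651)/(p(59, 27) + y(-39)) = (-755 + 1651)/(59 - 39) = 896/20 = 896*(1/20) = 224/5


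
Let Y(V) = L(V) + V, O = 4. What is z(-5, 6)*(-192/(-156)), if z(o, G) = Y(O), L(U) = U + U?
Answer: 192/13 ≈ 14.769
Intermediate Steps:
L(U) = 2*U
Y(V) = 3*V (Y(V) = 2*V + V = 3*V)
z(o, G) = 12 (z(o, G) = 3*4 = 12)
z(-5, 6)*(-192/(-156)) = 12*(-192/(-156)) = 12*(-192*(-1/156)) = 12*(16/13) = 192/13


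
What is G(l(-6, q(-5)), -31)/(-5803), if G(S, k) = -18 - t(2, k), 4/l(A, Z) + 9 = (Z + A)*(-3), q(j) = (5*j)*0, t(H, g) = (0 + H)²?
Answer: 22/5803 ≈ 0.0037911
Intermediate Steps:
t(H, g) = H²
q(j) = 0
l(A, Z) = 4/(-9 - 3*A - 3*Z) (l(A, Z) = 4/(-9 + (Z + A)*(-3)) = 4/(-9 + (A + Z)*(-3)) = 4/(-9 + (-3*A - 3*Z)) = 4/(-9 - 3*A - 3*Z))
G(S, k) = -22 (G(S, k) = -18 - 1*2² = -18 - 1*4 = -18 - 4 = -22)
G(l(-6, q(-5)), -31)/(-5803) = -22/(-5803) = -22*(-1/5803) = 22/5803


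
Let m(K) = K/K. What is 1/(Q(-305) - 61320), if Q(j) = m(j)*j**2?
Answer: 1/31705 ≈ 3.1541e-5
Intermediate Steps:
m(K) = 1
Q(j) = j**2 (Q(j) = 1*j**2 = j**2)
1/(Q(-305) - 61320) = 1/((-305)**2 - 61320) = 1/(93025 - 61320) = 1/31705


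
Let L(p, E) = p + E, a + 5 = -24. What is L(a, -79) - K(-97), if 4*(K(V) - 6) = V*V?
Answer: -9865/4 ≈ -2466.3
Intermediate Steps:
a = -29 (a = -5 - 24 = -29)
L(p, E) = E + p
K(V) = 6 + V**2/4 (K(V) = 6 + (V*V)/4 = 6 + V**2/4)
L(a, -79) - K(-97) = (-79 - 29) - (6 + (1/4)*(-97)**2) = -108 - (6 + (1/4)*9409) = -108 - (6 + 9409/4) = -108 - 1*9433/4 = -108 - 9433/4 = -9865/4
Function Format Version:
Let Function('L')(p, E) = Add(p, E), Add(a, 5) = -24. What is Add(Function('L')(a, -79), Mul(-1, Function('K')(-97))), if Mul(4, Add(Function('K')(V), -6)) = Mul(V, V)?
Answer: Rational(-9865, 4) ≈ -2466.3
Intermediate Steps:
a = -29 (a = Add(-5, -24) = -29)
Function('L')(p, E) = Add(E, p)
Function('K')(V) = Add(6, Mul(Rational(1, 4), Pow(V, 2))) (Function('K')(V) = Add(6, Mul(Rational(1, 4), Mul(V, V))) = Add(6, Mul(Rational(1, 4), Pow(V, 2))))
Add(Function('L')(a, -79), Mul(-1, Function('K')(-97))) = Add(Add(-79, -29), Mul(-1, Add(6, Mul(Rational(1, 4), Pow(-97, 2))))) = Add(-108, Mul(-1, Add(6, Mul(Rational(1, 4), 9409)))) = Add(-108, Mul(-1, Add(6, Rational(9409, 4)))) = Add(-108, Mul(-1, Rational(9433, 4))) = Add(-108, Rational(-9433, 4)) = Rational(-9865, 4)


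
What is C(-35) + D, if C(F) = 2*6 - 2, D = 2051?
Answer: 2061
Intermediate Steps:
C(F) = 10 (C(F) = 12 - 2 = 10)
C(-35) + D = 10 + 2051 = 2061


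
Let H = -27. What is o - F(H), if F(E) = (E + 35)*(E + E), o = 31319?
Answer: 31751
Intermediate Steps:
F(E) = 2*E*(35 + E) (F(E) = (35 + E)*(2*E) = 2*E*(35 + E))
o - F(H) = 31319 - 2*(-27)*(35 - 27) = 31319 - 2*(-27)*8 = 31319 - 1*(-432) = 31319 + 432 = 31751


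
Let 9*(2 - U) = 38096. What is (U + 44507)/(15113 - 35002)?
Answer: -362485/179001 ≈ -2.0250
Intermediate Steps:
U = -38078/9 (U = 2 - ⅑*38096 = 2 - 38096/9 = -38078/9 ≈ -4230.9)
(U + 44507)/(15113 - 35002) = (-38078/9 + 44507)/(15113 - 35002) = (362485/9)/(-19889) = (362485/9)*(-1/19889) = -362485/179001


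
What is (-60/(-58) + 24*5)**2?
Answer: 12320100/841 ≈ 14649.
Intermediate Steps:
(-60/(-58) + 24*5)**2 = (-60*(-1/58) + 120)**2 = (30/29 + 120)**2 = (3510/29)**2 = 12320100/841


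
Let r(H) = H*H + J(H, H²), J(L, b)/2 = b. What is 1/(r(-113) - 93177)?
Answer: -1/54870 ≈ -1.8225e-5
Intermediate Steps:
J(L, b) = 2*b
r(H) = 3*H² (r(H) = H*H + 2*H² = H² + 2*H² = 3*H²)
1/(r(-113) - 93177) = 1/(3*(-113)² - 93177) = 1/(3*12769 - 93177) = 1/(38307 - 93177) = 1/(-54870) = -1/54870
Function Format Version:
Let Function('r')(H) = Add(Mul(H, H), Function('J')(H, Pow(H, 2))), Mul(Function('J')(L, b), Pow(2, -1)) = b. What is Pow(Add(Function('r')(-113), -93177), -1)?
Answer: Rational(-1, 54870) ≈ -1.8225e-5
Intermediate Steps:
Function('J')(L, b) = Mul(2, b)
Function('r')(H) = Mul(3, Pow(H, 2)) (Function('r')(H) = Add(Mul(H, H), Mul(2, Pow(H, 2))) = Add(Pow(H, 2), Mul(2, Pow(H, 2))) = Mul(3, Pow(H, 2)))
Pow(Add(Function('r')(-113), -93177), -1) = Pow(Add(Mul(3, Pow(-113, 2)), -93177), -1) = Pow(Add(Mul(3, 12769), -93177), -1) = Pow(Add(38307, -93177), -1) = Pow(-54870, -1) = Rational(-1, 54870)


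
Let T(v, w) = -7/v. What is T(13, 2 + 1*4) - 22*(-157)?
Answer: 44895/13 ≈ 3453.5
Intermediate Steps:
T(13, 2 + 1*4) - 22*(-157) = -7/13 - 22*(-157) = -7*1/13 + 3454 = -7/13 + 3454 = 44895/13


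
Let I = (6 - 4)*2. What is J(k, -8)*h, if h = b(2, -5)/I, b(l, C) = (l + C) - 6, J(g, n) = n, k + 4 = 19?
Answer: 18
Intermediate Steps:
k = 15 (k = -4 + 19 = 15)
I = 4 (I = 2*2 = 4)
b(l, C) = -6 + C + l (b(l, C) = (C + l) - 6 = -6 + C + l)
h = -9/4 (h = (-6 - 5 + 2)/4 = -9*¼ = -9/4 ≈ -2.2500)
J(k, -8)*h = -8*(-9/4) = 18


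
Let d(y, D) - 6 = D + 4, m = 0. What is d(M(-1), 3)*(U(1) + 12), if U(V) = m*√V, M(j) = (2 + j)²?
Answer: 156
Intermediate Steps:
d(y, D) = 10 + D (d(y, D) = 6 + (D + 4) = 6 + (4 + D) = 10 + D)
U(V) = 0 (U(V) = 0*√V = 0)
d(M(-1), 3)*(U(1) + 12) = (10 + 3)*(0 + 12) = 13*12 = 156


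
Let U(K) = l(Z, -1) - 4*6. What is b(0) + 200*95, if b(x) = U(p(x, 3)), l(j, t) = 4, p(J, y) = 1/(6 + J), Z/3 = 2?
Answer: 18980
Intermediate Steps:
Z = 6 (Z = 3*2 = 6)
U(K) = -20 (U(K) = 4 - 4*6 = 4 - 24 = -20)
b(x) = -20
b(0) + 200*95 = -20 + 200*95 = -20 + 19000 = 18980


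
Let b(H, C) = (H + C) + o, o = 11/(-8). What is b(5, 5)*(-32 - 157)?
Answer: -13041/8 ≈ -1630.1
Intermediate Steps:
o = -11/8 (o = 11*(-1/8) = -11/8 ≈ -1.3750)
b(H, C) = -11/8 + C + H (b(H, C) = (H + C) - 11/8 = (C + H) - 11/8 = -11/8 + C + H)
b(5, 5)*(-32 - 157) = (-11/8 + 5 + 5)*(-32 - 157) = (69/8)*(-189) = -13041/8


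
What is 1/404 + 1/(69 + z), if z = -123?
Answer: -175/10908 ≈ -0.016043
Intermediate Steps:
1/404 + 1/(69 + z) = 1/404 + 1/(69 - 123) = 1/404 + 1/(-54) = 1/404 - 1/54 = -175/10908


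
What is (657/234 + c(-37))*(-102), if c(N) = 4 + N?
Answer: 40035/13 ≈ 3079.6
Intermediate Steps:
(657/234 + c(-37))*(-102) = (657/234 + (4 - 37))*(-102) = (657*(1/234) - 33)*(-102) = (73/26 - 33)*(-102) = -785/26*(-102) = 40035/13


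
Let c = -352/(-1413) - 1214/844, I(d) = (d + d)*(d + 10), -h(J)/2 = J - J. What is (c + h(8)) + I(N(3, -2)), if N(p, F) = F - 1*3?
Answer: -30523447/596286 ≈ -51.189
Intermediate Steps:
h(J) = 0 (h(J) = -2*(J - J) = -2*0 = 0)
N(p, F) = -3 + F (N(p, F) = F - 3 = -3 + F)
I(d) = 2*d*(10 + d) (I(d) = (2*d)*(10 + d) = 2*d*(10 + d))
c = -709147/596286 (c = -352*(-1/1413) - 1214*1/844 = 352/1413 - 607/422 = -709147/596286 ≈ -1.1893)
(c + h(8)) + I(N(3, -2)) = (-709147/596286 + 0) + 2*(-3 - 2)*(10 + (-3 - 2)) = -709147/596286 + 2*(-5)*(10 - 5) = -709147/596286 + 2*(-5)*5 = -709147/596286 - 50 = -30523447/596286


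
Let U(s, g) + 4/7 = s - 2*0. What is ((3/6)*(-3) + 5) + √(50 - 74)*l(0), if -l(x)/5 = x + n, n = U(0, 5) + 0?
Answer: 7/2 + 40*I*√6/7 ≈ 3.5 + 13.997*I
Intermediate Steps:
U(s, g) = -4/7 + s (U(s, g) = -4/7 + (s - 2*0) = -4/7 + (s + 0) = -4/7 + s)
n = -4/7 (n = (-4/7 + 0) + 0 = -4/7 + 0 = -4/7 ≈ -0.57143)
l(x) = 20/7 - 5*x (l(x) = -5*(x - 4/7) = -5*(-4/7 + x) = 20/7 - 5*x)
((3/6)*(-3) + 5) + √(50 - 74)*l(0) = ((3/6)*(-3) + 5) + √(50 - 74)*(20/7 - 5*0) = ((3*(⅙))*(-3) + 5) + √(-24)*(20/7 + 0) = ((½)*(-3) + 5) + (2*I*√6)*(20/7) = (-3/2 + 5) + 40*I*√6/7 = 7/2 + 40*I*√6/7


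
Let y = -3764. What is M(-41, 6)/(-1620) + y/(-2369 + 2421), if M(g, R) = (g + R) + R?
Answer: -1524043/21060 ≈ -72.367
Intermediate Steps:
M(g, R) = g + 2*R (M(g, R) = (R + g) + R = g + 2*R)
M(-41, 6)/(-1620) + y/(-2369 + 2421) = (-41 + 2*6)/(-1620) - 3764/(-2369 + 2421) = (-41 + 12)*(-1/1620) - 3764/52 = -29*(-1/1620) - 3764*1/52 = 29/1620 - 941/13 = -1524043/21060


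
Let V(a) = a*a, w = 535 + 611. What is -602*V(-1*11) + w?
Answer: -71696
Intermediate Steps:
w = 1146
V(a) = a²
-602*V(-1*11) + w = -602*(-1*11)² + 1146 = -602*(-11)² + 1146 = -602*121 + 1146 = -72842 + 1146 = -71696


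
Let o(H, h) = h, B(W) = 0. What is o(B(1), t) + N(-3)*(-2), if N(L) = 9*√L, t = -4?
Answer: -4 - 18*I*√3 ≈ -4.0 - 31.177*I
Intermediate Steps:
o(B(1), t) + N(-3)*(-2) = -4 + (9*√(-3))*(-2) = -4 + (9*(I*√3))*(-2) = -4 + (9*I*√3)*(-2) = -4 - 18*I*√3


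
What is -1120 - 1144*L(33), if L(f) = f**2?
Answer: -1246936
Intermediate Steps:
-1120 - 1144*L(33) = -1120 - 1144*33**2 = -1120 - 1144*1089 = -1120 - 1245816 = -1246936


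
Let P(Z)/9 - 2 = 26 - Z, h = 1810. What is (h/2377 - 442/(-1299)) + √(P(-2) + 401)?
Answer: 3401824/3087723 + √671 ≈ 27.005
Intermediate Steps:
P(Z) = 252 - 9*Z (P(Z) = 18 + 9*(26 - Z) = 18 + (234 - 9*Z) = 252 - 9*Z)
(h/2377 - 442/(-1299)) + √(P(-2) + 401) = (1810/2377 - 442/(-1299)) + √((252 - 9*(-2)) + 401) = (1810*(1/2377) - 442*(-1/1299)) + √((252 + 18) + 401) = (1810/2377 + 442/1299) + √(270 + 401) = 3401824/3087723 + √671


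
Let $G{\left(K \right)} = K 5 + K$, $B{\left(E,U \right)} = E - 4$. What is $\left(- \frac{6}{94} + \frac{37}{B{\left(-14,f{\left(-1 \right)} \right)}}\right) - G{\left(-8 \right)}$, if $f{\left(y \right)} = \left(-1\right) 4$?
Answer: $\frac{38815}{846} \approx 45.881$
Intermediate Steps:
$f{\left(y \right)} = -4$
$B{\left(E,U \right)} = -4 + E$
$G{\left(K \right)} = 6 K$ ($G{\left(K \right)} = 5 K + K = 6 K$)
$\left(- \frac{6}{94} + \frac{37}{B{\left(-14,f{\left(-1 \right)} \right)}}\right) - G{\left(-8 \right)} = \left(- \frac{6}{94} + \frac{37}{-4 - 14}\right) - 6 \left(-8\right) = \left(\left(-6\right) \frac{1}{94} + \frac{37}{-18}\right) - -48 = \left(- \frac{3}{47} + 37 \left(- \frac{1}{18}\right)\right) + 48 = \left(- \frac{3}{47} - \frac{37}{18}\right) + 48 = - \frac{1793}{846} + 48 = \frac{38815}{846}$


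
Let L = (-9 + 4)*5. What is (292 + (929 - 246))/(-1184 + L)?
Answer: -25/31 ≈ -0.80645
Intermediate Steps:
L = -25 (L = -5*5 = -25)
(292 + (929 - 246))/(-1184 + L) = (292 + (929 - 246))/(-1184 - 25) = (292 + 683)/(-1209) = 975*(-1/1209) = -25/31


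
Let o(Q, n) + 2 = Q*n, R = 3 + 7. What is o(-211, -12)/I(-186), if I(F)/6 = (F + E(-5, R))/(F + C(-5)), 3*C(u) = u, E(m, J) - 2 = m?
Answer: 712195/1701 ≈ 418.69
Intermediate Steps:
R = 10
E(m, J) = 2 + m
C(u) = u/3
o(Q, n) = -2 + Q*n
I(F) = 6*(-3 + F)/(-5/3 + F) (I(F) = 6*((F + (2 - 5))/(F + (1/3)*(-5))) = 6*((F - 3)/(F - 5/3)) = 6*((-3 + F)/(-5/3 + F)) = 6*(-3 + F)/(-5/3 + F))
o(-211, -12)/I(-186) = (-2 - 211*(-12))/((18*(-3 - 186)/(-5 + 3*(-186)))) = (-2 + 2532)/((18*(-189)/(-5 - 558))) = 2530/((18*(-189)/(-563))) = 2530/((18*(-1/563)*(-189))) = 2530/(3402/563) = 2530*(563/3402) = 712195/1701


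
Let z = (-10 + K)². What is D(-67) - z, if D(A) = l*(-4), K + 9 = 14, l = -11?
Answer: 19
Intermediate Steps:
K = 5 (K = -9 + 14 = 5)
D(A) = 44 (D(A) = -11*(-4) = 44)
z = 25 (z = (-10 + 5)² = (-5)² = 25)
D(-67) - z = 44 - 1*25 = 44 - 25 = 19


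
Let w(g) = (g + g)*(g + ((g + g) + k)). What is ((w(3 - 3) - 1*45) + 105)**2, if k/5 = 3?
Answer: 3600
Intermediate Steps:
k = 15 (k = 5*3 = 15)
w(g) = 2*g*(15 + 3*g) (w(g) = (g + g)*(g + ((g + g) + 15)) = (2*g)*(g + (2*g + 15)) = (2*g)*(g + (15 + 2*g)) = (2*g)*(15 + 3*g) = 2*g*(15 + 3*g))
((w(3 - 3) - 1*45) + 105)**2 = ((6*(3 - 3)*(5 + (3 - 3)) - 1*45) + 105)**2 = ((6*0*(5 + 0) - 45) + 105)**2 = ((6*0*5 - 45) + 105)**2 = ((0 - 45) + 105)**2 = (-45 + 105)**2 = 60**2 = 3600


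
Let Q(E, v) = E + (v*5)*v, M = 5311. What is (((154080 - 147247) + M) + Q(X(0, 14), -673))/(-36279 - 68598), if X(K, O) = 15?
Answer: -2276804/104877 ≈ -21.709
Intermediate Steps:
Q(E, v) = E + 5*v² (Q(E, v) = E + (5*v)*v = E + 5*v²)
(((154080 - 147247) + M) + Q(X(0, 14), -673))/(-36279 - 68598) = (((154080 - 147247) + 5311) + (15 + 5*(-673)²))/(-36279 - 68598) = ((6833 + 5311) + (15 + 5*452929))/(-104877) = (12144 + (15 + 2264645))*(-1/104877) = (12144 + 2264660)*(-1/104877) = 2276804*(-1/104877) = -2276804/104877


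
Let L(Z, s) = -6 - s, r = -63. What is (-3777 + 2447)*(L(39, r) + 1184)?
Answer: -1650530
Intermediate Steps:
(-3777 + 2447)*(L(39, r) + 1184) = (-3777 + 2447)*((-6 - 1*(-63)) + 1184) = -1330*((-6 + 63) + 1184) = -1330*(57 + 1184) = -1330*1241 = -1650530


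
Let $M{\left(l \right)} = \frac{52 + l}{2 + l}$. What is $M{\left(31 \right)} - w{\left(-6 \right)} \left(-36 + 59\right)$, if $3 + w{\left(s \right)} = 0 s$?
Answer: $\frac{2360}{33} \approx 71.515$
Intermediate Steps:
$w{\left(s \right)} = -3$ ($w{\left(s \right)} = -3 + 0 s = -3 + 0 = -3$)
$M{\left(l \right)} = \frac{52 + l}{2 + l}$
$M{\left(31 \right)} - w{\left(-6 \right)} \left(-36 + 59\right) = \frac{52 + 31}{2 + 31} - - 3 \left(-36 + 59\right) = \frac{1}{33} \cdot 83 - \left(-3\right) 23 = \frac{1}{33} \cdot 83 - -69 = \frac{83}{33} + 69 = \frac{2360}{33}$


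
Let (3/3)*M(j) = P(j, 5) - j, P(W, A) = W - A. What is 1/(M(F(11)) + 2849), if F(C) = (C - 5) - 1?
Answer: 1/2844 ≈ 0.00035162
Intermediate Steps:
F(C) = -6 + C (F(C) = (-5 + C) - 1 = -6 + C)
M(j) = -5 (M(j) = (j - 1*5) - j = (j - 5) - j = (-5 + j) - j = -5)
1/(M(F(11)) + 2849) = 1/(-5 + 2849) = 1/2844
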